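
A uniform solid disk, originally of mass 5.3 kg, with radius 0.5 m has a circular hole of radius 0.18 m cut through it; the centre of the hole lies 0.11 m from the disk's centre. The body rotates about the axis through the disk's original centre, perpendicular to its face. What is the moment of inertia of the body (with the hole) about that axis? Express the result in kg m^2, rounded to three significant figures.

Unpierced body about its centre: I₀ = (1/2)MR² = (1/2)(5.3)(0.5)² = 0.6625 kg m^2.
The removed disk has mass m = M·(r/R)² = (5.3)(0.18/0.5)² = 0.68688 kg (same uniform areal density).
Its moment of inertia about the rotation axis (parallel-axis theorem): I_hole = (1/2)mr² + md² = (1/2)(0.68688)(0.18)² + (0.68688)(0.11)² = 0.019439 kg m^2.
Treating the hole as negative mass, I = I₀ − I_hole = 0.6625 − 0.019439 = 0.64306 kg m^2.

0.643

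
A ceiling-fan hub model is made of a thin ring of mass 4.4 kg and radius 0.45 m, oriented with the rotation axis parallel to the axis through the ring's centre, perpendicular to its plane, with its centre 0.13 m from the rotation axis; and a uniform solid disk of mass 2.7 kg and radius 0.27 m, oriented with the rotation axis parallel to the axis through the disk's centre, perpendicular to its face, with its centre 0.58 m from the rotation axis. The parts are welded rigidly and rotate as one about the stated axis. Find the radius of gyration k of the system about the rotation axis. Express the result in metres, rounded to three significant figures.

Thin ring: I_cm = MR² = (4.4)(0.45)² = 0.891 kg·m²; centre at d = 0.13 m, so the parallel axis theorem gives I = 0.891 + (4.4)(0.13)² = 0.96536 kg·m².
Solid disk: I_cm = (1/2)MR² = (1/2)(2.7)(0.27)² = 0.098415 kg·m²; centre at d = 0.58 m, so the parallel axis theorem gives I = 0.098415 + (2.7)(0.58)² = 1.0067 kg·m².
Total I = 1.9721 kg·m²; total mass M = 7.1 kg.
k = √(I/M) = √(1.9721/7.1) = 0.52702 m.

0.527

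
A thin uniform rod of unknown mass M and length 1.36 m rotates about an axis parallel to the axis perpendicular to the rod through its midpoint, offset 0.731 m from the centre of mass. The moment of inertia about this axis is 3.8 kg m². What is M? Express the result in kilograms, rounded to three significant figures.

I = I_cm + Md² = (1/12)ML² + Md² = M·[0.0833333·(1.36)² + (0.731)²] = M·0.68849.
So M = 3.8 / 0.68849 = 5.5193 kg.

5.52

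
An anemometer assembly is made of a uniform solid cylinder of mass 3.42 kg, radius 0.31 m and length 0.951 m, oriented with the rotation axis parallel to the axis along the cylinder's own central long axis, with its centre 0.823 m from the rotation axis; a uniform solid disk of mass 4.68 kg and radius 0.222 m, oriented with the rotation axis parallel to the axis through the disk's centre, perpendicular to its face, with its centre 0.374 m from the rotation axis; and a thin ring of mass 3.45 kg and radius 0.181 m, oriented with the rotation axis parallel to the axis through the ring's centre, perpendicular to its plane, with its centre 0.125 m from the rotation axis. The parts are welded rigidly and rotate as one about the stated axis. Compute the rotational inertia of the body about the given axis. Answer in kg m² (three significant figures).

Solid cylinder: I_cm = (1/2)MR² = (1/2)(3.42)(0.31)² = 0.16433 kg m²; centre at d = 0.823 m, so I = I_cm + Md² gives I = 0.16433 + (3.42)(0.823)² = 2.4808 kg m².
Solid disk: I_cm = (1/2)MR² = (1/2)(4.68)(0.222)² = 0.11532 kg m²; centre at d = 0.374 m, so I = I_cm + Md² gives I = 0.11532 + (4.68)(0.374)² = 0.76994 kg m².
Thin ring: I_cm = MR² = (3.45)(0.181)² = 0.11303 kg m²; centre at d = 0.125 m, so I = I_cm + Md² gives I = 0.11303 + (3.45)(0.125)² = 0.16693 kg m².
Total I = 2.4808 + 0.76994 + 0.16693 = 3.4177 kg m².

3.42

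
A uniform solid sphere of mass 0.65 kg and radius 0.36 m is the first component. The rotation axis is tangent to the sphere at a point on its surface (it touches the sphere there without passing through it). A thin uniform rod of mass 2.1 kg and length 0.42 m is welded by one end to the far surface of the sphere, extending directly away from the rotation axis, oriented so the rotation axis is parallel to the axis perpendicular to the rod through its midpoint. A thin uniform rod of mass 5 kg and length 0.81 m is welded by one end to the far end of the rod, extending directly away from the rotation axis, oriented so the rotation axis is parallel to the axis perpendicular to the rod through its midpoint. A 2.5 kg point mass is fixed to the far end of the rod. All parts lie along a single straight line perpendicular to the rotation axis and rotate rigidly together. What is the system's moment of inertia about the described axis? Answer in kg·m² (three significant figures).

23.7

Solid sphere: I_cm = (2/5)MR² = (2/5)(0.65)(0.36)² = 0.033696 kg·m²; centre at d = 0.36 m, so the parallel axis theorem gives I = 0.033696 + (0.65)(0.36)² = 0.11794 kg·m².
Thin rod: I_cm = (1/12)ML² = (1/12)(2.1)(0.42)² = 0.03087 kg·m²; centre at d = 0.36 + 0.36 + 0.21 = 0.93 m, so the parallel axis theorem gives I = 0.03087 + (2.1)(0.93)² = 1.8472 kg·m².
Thin rod: I_cm = (1/12)ML² = (1/12)(5)(0.81)² = 0.27338 kg·m²; centre at d = 0.36 + 0.36 + 0.21 + 0.21 + 0.405 = 1.545 m, so the parallel axis theorem gives I = 0.27338 + (5)(1.545)² = 12.208 kg·m².
Point mass: I_cm = 0; centre at d = 0.36 + 0.36 + 0.21 + 0.21 + 0.405 + 0.405 = 1.95 m, so the parallel axis theorem gives I = 0 + (2.5)(1.95)² = 9.5062 kg·m².
Total I = 0.11794 + 1.8472 + 12.208 + 9.5062 = 23.68 kg·m².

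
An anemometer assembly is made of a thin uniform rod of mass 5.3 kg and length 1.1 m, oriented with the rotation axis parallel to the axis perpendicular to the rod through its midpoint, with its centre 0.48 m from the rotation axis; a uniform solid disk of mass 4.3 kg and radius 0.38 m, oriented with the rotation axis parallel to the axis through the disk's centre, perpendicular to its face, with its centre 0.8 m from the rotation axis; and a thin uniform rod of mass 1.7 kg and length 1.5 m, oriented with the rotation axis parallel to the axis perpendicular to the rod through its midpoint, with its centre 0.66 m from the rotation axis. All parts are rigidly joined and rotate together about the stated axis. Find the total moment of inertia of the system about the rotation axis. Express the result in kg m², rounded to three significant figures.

5.88

Thin rod: I_cm = (1/12)ML² = (1/12)(5.3)(1.1)² = 0.53442 kg m²; centre at d = 0.48 m, so I = I_cm + Md² gives I = 0.53442 + (5.3)(0.48)² = 1.7555 kg m².
Solid disk: I_cm = (1/2)MR² = (1/2)(4.3)(0.38)² = 0.31046 kg m²; centre at d = 0.8 m, so I = I_cm + Md² gives I = 0.31046 + (4.3)(0.8)² = 3.0625 kg m².
Thin rod: I_cm = (1/12)ML² = (1/12)(1.7)(1.5)² = 0.31875 kg m²; centre at d = 0.66 m, so I = I_cm + Md² gives I = 0.31875 + (1.7)(0.66)² = 1.0593 kg m².
Total I = 1.7555 + 3.0625 + 1.0593 = 5.8773 kg m².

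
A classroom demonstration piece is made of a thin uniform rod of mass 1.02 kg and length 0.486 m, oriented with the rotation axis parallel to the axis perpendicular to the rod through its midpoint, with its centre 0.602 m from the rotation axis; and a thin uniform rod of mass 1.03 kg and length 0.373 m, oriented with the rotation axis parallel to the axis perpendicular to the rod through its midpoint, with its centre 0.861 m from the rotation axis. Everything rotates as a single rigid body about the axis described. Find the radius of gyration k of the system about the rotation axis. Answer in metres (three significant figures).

Thin rod: I_cm = (1/12)ML² = (1/12)(1.02)(0.486)² = 0.020077 kg m²; centre at d = 0.602 m, so the parallel axis theorem gives I = 0.020077 + (1.02)(0.602)² = 0.38973 kg m².
Thin rod: I_cm = (1/12)ML² = (1/12)(1.03)(0.373)² = 0.011942 kg m²; centre at d = 0.861 m, so the parallel axis theorem gives I = 0.011942 + (1.03)(0.861)² = 0.7755 kg m².
Total I = 1.1652 kg m²; total mass M = 2.05 kg.
k = √(I/M) = √(1.1652/2.05) = 0.75393 m.

0.754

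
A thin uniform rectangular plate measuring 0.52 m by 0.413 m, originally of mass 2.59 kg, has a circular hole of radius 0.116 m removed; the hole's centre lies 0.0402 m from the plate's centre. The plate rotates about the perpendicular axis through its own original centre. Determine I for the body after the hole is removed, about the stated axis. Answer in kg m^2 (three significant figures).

0.0909

Unpierced body about its centre: I₀ = (1/12)M(a²+b²) = (1/12)(2.59)[(0.52)² + (0.413)²] = 0.095176 kg m^2.
The removed disk has mass m = M·πr²/(ab) = (2.59)·π(0.116)²/(0.52·0.413) = 0.50981 kg (same uniform areal density).
Its moment of inertia about the rotation axis (parallel-axis theorem): I_hole = (1/2)mr² + md² = (1/2)(0.50981)(0.116)² + (0.50981)(0.0402)² = 0.0042539 kg m^2.
Treating the hole as negative mass, I = I₀ − I_hole = 0.095176 − 0.0042539 = 0.090922 kg m^2.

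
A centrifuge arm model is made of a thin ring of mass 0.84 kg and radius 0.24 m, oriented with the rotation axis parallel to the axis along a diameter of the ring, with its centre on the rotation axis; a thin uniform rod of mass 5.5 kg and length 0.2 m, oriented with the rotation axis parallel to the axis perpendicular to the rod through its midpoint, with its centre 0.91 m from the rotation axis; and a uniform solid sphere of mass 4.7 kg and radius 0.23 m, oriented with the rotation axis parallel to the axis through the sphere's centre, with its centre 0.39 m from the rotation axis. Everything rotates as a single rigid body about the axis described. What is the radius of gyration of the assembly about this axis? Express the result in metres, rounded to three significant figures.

0.700

Thin ring: I_cm = (1/2)MR² = (1/2)(0.84)(0.24)² = 0.024192 kg·m²; axis through the centre, so I = 0.024192 kg·m².
Thin rod: I_cm = (1/12)ML² = (1/12)(5.5)(0.2)² = 0.018333 kg·m²; centre at d = 0.91 m, so the parallel axis theorem gives I = 0.018333 + (5.5)(0.91)² = 4.5729 kg·m².
Solid sphere: I_cm = (2/5)MR² = (2/5)(4.7)(0.23)² = 0.099452 kg·m²; centre at d = 0.39 m, so the parallel axis theorem gives I = 0.099452 + (4.7)(0.39)² = 0.81432 kg·m².
Total I = 5.4114 kg·m²; total mass M = 11.04 kg.
k = √(I/M) = √(5.4114/11.04) = 0.70012 m.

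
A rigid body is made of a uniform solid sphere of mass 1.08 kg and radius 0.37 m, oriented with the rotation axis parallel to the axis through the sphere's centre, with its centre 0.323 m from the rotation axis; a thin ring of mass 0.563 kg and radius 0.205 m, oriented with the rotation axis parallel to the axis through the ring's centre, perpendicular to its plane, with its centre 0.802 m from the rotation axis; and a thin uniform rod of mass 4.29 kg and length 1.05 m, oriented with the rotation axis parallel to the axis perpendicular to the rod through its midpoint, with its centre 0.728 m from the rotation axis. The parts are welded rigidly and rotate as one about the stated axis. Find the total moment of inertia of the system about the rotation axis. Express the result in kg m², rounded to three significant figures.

3.23

Solid sphere: I_cm = (2/5)MR² = (2/5)(1.08)(0.37)² = 0.059141 kg m²; centre at d = 0.323 m, so the parallel axis theorem gives I = 0.059141 + (1.08)(0.323)² = 0.17182 kg m².
Thin ring: I_cm = MR² = (0.563)(0.205)² = 0.02366 kg m²; centre at d = 0.802 m, so the parallel axis theorem gives I = 0.02366 + (0.563)(0.802)² = 0.38578 kg m².
Thin rod: I_cm = (1/12)ML² = (1/12)(4.29)(1.05)² = 0.39414 kg m²; centre at d = 0.728 m, so the parallel axis theorem gives I = 0.39414 + (4.29)(0.728)² = 2.6678 kg m².
Total I = 0.17182 + 0.38578 + 2.6678 = 3.2254 kg m².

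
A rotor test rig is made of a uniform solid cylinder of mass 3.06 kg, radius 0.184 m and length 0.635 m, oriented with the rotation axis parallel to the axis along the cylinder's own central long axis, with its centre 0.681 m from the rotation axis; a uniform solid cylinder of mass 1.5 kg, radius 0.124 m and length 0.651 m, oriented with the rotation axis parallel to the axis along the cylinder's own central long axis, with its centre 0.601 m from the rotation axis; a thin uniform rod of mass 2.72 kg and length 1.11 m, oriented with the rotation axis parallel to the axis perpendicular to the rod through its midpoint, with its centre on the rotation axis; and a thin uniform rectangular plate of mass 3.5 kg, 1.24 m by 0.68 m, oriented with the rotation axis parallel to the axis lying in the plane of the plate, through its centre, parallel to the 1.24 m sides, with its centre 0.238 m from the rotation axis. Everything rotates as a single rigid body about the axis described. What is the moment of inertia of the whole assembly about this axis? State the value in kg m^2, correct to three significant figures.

2.64

Solid cylinder: I_cm = (1/2)MR² = (1/2)(3.06)(0.184)² = 0.0518 kg m^2; centre at d = 0.681 m, so the parallel axis theorem gives I = 0.0518 + (3.06)(0.681)² = 1.4709 kg m^2.
Solid cylinder: I_cm = (1/2)MR² = (1/2)(1.5)(0.124)² = 0.011532 kg m^2; centre at d = 0.601 m, so the parallel axis theorem gives I = 0.011532 + (1.5)(0.601)² = 0.55333 kg m^2.
Thin rod: I_cm = (1/12)ML² = (1/12)(2.72)(1.11)² = 0.27928 kg m^2; axis through the centre, so I = 0.27928 kg m^2.
Rectangular plate: I_cm = (1/12)Mb² = (1/12)(3.5)(0.68)² = 0.13487 kg m^2; centre at d = 0.238 m, so the parallel axis theorem gives I = 0.13487 + (3.5)(0.238)² = 0.33312 kg m^2.
Total I = 1.4709 + 0.55333 + 0.27928 + 0.33312 = 2.6366 kg m^2.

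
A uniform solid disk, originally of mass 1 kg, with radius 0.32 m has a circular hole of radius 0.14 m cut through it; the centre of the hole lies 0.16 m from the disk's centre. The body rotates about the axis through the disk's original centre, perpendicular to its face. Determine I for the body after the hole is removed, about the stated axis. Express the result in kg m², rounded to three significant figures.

0.0444

Unpierced body about its centre: I₀ = (1/2)MR² = (1/2)(1)(0.32)² = 0.0512 kg m².
The removed disk has mass m = M·(r/R)² = (1)(0.14/0.32)² = 0.19141 kg (same uniform areal density).
Its moment of inertia about the rotation axis (parallel-axis theorem): I_hole = (1/2)mr² + md² = (1/2)(0.19141)(0.14)² + (0.19141)(0.16)² = 0.0067758 kg m².
Treating the hole as negative mass, I = I₀ − I_hole = 0.0512 − 0.0067758 = 0.044424 kg m².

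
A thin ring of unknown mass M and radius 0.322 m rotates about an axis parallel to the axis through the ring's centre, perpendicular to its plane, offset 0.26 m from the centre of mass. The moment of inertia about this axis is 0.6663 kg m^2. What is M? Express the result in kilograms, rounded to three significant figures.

I = I_cm + Md² = MR² + Md² = M·[1·(0.322)² + (0.26)²] = M·0.17128.
So M = 0.6663 / 0.17128 = 3.89 kg.

3.89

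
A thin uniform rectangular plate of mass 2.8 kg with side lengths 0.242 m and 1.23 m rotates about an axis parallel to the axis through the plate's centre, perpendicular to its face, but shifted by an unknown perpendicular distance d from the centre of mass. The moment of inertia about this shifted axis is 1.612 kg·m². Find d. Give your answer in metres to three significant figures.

0.667

About the centre-of-mass axis, I_cm = (1/12)M(a²+b²) = (1/12)(2.8)[(0.242)² + (1.23)²] = 0.36667 kg·m².
Parallel axis theorem: I = I_cm + Md², so Md² = 1.612 − 0.36667 = 1.2453 kg·m².
d = √(1.2453 / 2.8) = 0.6669 m.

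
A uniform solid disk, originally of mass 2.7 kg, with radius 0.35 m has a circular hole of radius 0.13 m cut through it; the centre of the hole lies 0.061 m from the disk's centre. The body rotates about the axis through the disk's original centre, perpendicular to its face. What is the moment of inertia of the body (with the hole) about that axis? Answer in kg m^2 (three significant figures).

Unpierced body about its centre: I₀ = (1/2)MR² = (1/2)(2.7)(0.35)² = 0.16537 kg m^2.
The removed disk has mass m = M·(r/R)² = (2.7)(0.13/0.35)² = 0.37249 kg (same uniform areal density).
Its moment of inertia about the rotation axis (parallel-axis theorem): I_hole = (1/2)mr² + md² = (1/2)(0.37249)(0.13)² + (0.37249)(0.061)² = 0.0045336 kg m^2.
Treating the hole as negative mass, I = I₀ − I_hole = 0.16537 − 0.0045336 = 0.16084 kg m^2.

0.161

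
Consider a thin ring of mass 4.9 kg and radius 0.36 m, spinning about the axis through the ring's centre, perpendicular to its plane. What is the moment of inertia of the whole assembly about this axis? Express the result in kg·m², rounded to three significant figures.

I_cm = MR² = (4.9)(0.36)² = 0.63504 kg·m²; axis through the centre, so I = 0.63504 kg·m².

0.635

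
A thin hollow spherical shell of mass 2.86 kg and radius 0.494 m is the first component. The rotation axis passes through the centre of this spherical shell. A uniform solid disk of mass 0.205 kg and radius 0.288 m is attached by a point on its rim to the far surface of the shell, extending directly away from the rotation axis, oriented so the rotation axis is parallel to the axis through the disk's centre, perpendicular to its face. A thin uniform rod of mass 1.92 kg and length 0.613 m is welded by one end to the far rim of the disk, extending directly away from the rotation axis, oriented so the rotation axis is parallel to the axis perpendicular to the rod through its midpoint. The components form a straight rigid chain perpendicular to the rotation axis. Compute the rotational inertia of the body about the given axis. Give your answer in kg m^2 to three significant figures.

Spherical shell: I_cm = (2/3)MR² = (2/3)(2.86)(0.494)² = 0.4653 kg m^2; axis through the centre, so I = 0.4653 kg m^2.
Solid disk: I_cm = (1/2)MR² = (1/2)(0.205)(0.288)² = 0.0085018 kg m^2; centre at d = 0.494 + 0.288 = 0.782 m, so I = I_cm + Md² gives I = 0.0085018 + (0.205)(0.782)² = 0.13386 kg m^2.
Thin rod: I_cm = (1/12)ML² = (1/12)(1.92)(0.613)² = 0.060123 kg m^2; centre at d = 0.494 + 0.288 + 0.288 + 0.3065 = 1.3765 m, so I = I_cm + Md² gives I = 0.060123 + (1.92)(1.3765)² = 3.698 kg m^2.
Total I = 0.4653 + 0.13386 + 3.698 = 4.2972 kg m^2.

4.30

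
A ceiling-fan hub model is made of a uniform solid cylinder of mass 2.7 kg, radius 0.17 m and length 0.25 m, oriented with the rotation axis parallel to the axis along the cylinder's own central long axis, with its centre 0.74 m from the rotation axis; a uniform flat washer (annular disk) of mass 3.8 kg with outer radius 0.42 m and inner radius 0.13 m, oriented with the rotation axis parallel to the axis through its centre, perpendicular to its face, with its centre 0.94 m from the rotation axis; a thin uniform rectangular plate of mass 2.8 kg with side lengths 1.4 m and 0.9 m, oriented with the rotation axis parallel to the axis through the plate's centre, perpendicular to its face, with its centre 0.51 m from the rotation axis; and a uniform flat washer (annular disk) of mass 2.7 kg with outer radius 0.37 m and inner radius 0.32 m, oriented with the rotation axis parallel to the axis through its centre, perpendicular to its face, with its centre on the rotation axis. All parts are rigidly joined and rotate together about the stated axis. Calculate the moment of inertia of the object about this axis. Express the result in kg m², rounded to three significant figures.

Solid cylinder: I_cm = (1/2)MR² = (1/2)(2.7)(0.17)² = 0.039015 kg m²; centre at d = 0.74 m, so I = I_cm + Md² gives I = 0.039015 + (2.7)(0.74)² = 1.5175 kg m².
Annular disk: I_cm = (1/2)M(R²+r²) = (1/2)(3.8)[(0.42)² + (0.13)²] = 0.36727 kg m²; centre at d = 0.94 m, so I = I_cm + Md² gives I = 0.36727 + (3.8)(0.94)² = 3.7249 kg m².
Rectangular plate: I_cm = (1/12)M(a²+b²) = (1/12)(2.8)[(1.4)² + (0.9)²] = 0.64633 kg m²; centre at d = 0.51 m, so I = I_cm + Md² gives I = 0.64633 + (2.8)(0.51)² = 1.3746 kg m².
Annular disk: I_cm = (1/2)M(R²+r²) = (1/2)(2.7)[(0.37)² + (0.32)²] = 0.32306 kg m²; axis through the centre, so I = 0.32306 kg m².
Total I = 1.5175 + 3.7249 + 1.3746 + 0.32306 = 6.9402 kg m².

6.94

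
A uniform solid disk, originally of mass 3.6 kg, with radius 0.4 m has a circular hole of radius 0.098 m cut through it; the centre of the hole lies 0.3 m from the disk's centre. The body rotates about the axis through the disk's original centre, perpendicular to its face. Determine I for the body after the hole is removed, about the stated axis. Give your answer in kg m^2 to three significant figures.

0.268

Unpierced body about its centre: I₀ = (1/2)MR² = (1/2)(3.6)(0.4)² = 0.288 kg m^2.
The removed disk has mass m = M·(r/R)² = (3.6)(0.098/0.4)² = 0.21609 kg (same uniform areal density).
Its moment of inertia about the rotation axis (parallel-axis theorem): I_hole = (1/2)mr² + md² = (1/2)(0.21609)(0.098)² + (0.21609)(0.3)² = 0.020486 kg m^2.
Treating the hole as negative mass, I = I₀ − I_hole = 0.288 − 0.020486 = 0.26751 kg m^2.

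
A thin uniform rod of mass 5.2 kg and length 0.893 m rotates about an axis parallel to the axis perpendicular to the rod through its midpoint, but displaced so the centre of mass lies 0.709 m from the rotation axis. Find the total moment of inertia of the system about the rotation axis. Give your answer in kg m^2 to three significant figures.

I_cm = (1/12)ML² = (1/12)(5.2)(0.893)² = 0.34556 kg m^2; centre at d = 0.709 m, so the parallel axis theorem gives I = 0.34556 + (5.2)(0.709)² = 2.9595 kg m^2.

2.96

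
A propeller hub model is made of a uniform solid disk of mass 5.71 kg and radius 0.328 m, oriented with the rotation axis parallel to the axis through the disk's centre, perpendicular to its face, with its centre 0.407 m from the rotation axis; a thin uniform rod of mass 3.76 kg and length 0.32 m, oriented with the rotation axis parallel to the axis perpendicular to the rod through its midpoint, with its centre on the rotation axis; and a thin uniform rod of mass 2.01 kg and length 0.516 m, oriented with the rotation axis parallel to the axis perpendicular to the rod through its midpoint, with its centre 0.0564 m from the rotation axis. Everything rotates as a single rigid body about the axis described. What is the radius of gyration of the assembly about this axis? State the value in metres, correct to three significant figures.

0.341

Solid disk: I_cm = (1/2)MR² = (1/2)(5.71)(0.328)² = 0.30715 kg m^2; centre at d = 0.407 m, so I = I_cm + Md² gives I = 0.30715 + (5.71)(0.407)² = 1.253 kg m^2.
Thin rod: I_cm = (1/12)ML² = (1/12)(3.76)(0.32)² = 0.032085 kg m^2; axis through the centre, so I = 0.032085 kg m^2.
Thin rod: I_cm = (1/12)ML² = (1/12)(2.01)(0.516)² = 0.044598 kg m^2; centre at d = 0.0564 m, so I = I_cm + Md² gives I = 0.044598 + (2.01)(0.0564)² = 0.050992 kg m^2.
Total I = 1.3361 kg m^2; total mass M = 11.48 kg.
k = √(I/M) = √(1.3361/11.48) = 0.34115 m.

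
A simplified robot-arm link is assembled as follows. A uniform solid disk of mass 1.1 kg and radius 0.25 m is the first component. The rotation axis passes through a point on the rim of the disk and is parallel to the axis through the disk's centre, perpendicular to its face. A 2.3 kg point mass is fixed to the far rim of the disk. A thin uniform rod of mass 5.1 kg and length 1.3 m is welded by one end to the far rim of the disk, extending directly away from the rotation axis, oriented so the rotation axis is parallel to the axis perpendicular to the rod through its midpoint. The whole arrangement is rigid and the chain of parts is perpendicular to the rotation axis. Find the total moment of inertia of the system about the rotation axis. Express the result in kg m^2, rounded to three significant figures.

8.14

Solid disk: I_cm = (1/2)MR² = (1/2)(1.1)(0.25)² = 0.034375 kg m^2; centre at d = 0.25 m, so I = I_cm + Md² gives I = 0.034375 + (1.1)(0.25)² = 0.10313 kg m^2.
Point mass: I_cm = 0; centre at d = 0.25 + 0.25 = 0.5 m, so I = I_cm + Md² gives I = 0 + (2.3)(0.5)² = 0.575 kg m^2.
Thin rod: I_cm = (1/12)ML² = (1/12)(5.1)(1.3)² = 0.71825 kg m^2; centre at d = 0.25 + 0.25 + 0.65 = 1.15 m, so I = I_cm + Md² gives I = 0.71825 + (5.1)(1.15)² = 7.463 kg m^2.
Total I = 0.10313 + 0.575 + 7.463 = 8.1411 kg m^2.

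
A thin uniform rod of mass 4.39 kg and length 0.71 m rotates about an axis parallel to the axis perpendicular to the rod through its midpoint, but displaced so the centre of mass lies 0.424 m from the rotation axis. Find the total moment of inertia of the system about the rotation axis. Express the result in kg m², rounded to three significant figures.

0.974

I_cm = (1/12)ML² = (1/12)(4.39)(0.71)² = 0.18442 kg m²; centre at d = 0.424 m, so I = I_cm + Md² gives I = 0.18442 + (4.39)(0.424)² = 0.97363 kg m².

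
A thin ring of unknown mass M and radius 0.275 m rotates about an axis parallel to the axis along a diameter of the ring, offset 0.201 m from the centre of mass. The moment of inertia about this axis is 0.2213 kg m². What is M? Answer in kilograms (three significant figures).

2.83

I = I_cm + Md² = (1/2)MR² + Md² = M·[0.5·(0.275)² + (0.201)²] = M·0.078214.
So M = 0.2213 / 0.078214 = 2.8294 kg.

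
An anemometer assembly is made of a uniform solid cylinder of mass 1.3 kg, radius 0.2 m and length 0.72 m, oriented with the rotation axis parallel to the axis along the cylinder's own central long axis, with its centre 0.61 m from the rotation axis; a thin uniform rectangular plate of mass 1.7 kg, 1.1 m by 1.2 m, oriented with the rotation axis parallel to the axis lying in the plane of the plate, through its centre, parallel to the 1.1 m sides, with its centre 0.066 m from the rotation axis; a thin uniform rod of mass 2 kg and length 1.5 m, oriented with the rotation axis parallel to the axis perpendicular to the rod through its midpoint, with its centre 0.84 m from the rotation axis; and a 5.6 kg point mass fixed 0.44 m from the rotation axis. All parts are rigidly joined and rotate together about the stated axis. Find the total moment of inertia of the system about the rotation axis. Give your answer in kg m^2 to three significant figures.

3.59

Solid cylinder: I_cm = (1/2)MR² = (1/2)(1.3)(0.2)² = 0.026 kg m^2; centre at d = 0.61 m, so I = I_cm + Md² gives I = 0.026 + (1.3)(0.61)² = 0.50973 kg m^2.
Rectangular plate: I_cm = (1/12)Mb² = (1/12)(1.7)(1.2)² = 0.204 kg m^2; centre at d = 0.066 m, so I = I_cm + Md² gives I = 0.204 + (1.7)(0.066)² = 0.21141 kg m^2.
Thin rod: I_cm = (1/12)ML² = (1/12)(2)(1.5)² = 0.375 kg m^2; centre at d = 0.84 m, so I = I_cm + Md² gives I = 0.375 + (2)(0.84)² = 1.7862 kg m^2.
Point mass: I_cm = 0; centre at d = 0.44 m, so I = I_cm + Md² gives I = 0 + (5.6)(0.44)² = 1.0842 kg m^2.
Total I = 0.50973 + 0.21141 + 1.7862 + 1.0842 = 3.5915 kg m^2.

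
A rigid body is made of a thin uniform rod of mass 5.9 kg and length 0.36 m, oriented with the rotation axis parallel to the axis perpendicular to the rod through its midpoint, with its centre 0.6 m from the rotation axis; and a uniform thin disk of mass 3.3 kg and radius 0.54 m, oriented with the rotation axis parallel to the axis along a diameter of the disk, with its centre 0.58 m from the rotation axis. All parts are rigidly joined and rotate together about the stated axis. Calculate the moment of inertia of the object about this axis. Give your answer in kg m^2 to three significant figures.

Thin rod: I_cm = (1/12)ML² = (1/12)(5.9)(0.36)² = 0.06372 kg m^2; centre at d = 0.6 m, so I = I_cm + Md² gives I = 0.06372 + (5.9)(0.6)² = 2.1877 kg m^2.
Thin disk: I_cm = (1/4)MR² = (1/4)(3.3)(0.54)² = 0.24057 kg m^2; centre at d = 0.58 m, so I = I_cm + Md² gives I = 0.24057 + (3.3)(0.58)² = 1.3507 kg m^2.
Total I = 2.1877 + 1.3507 = 3.5384 kg m^2.

3.54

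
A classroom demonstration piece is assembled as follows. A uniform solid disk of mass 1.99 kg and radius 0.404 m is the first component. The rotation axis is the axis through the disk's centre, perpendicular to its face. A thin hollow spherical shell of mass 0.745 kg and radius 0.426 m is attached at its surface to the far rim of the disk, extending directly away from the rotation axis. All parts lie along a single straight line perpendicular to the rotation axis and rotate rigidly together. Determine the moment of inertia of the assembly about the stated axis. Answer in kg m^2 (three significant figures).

Solid disk: I_cm = (1/2)MR² = (1/2)(1.99)(0.404)² = 0.1624 kg m^2; axis through the centre, so I = 0.1624 kg m^2.
Spherical shell: I_cm = (2/3)MR² = (2/3)(0.745)(0.426)² = 0.090133 kg m^2; centre at d = 0.404 + 0.426 = 0.83 m, so the parallel axis theorem gives I = 0.090133 + (0.745)(0.83)² = 0.60336 kg m^2.
Total I = 0.1624 + 0.60336 = 0.76576 kg m^2.

0.766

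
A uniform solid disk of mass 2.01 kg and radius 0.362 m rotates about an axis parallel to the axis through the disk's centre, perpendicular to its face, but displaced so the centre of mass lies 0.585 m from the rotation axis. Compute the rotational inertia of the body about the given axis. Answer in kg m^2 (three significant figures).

0.820

I_cm = (1/2)MR² = (1/2)(2.01)(0.362)² = 0.1317 kg m^2; centre at d = 0.585 m, so the parallel axis theorem gives I = 0.1317 + (2.01)(0.585)² = 0.81957 kg m^2.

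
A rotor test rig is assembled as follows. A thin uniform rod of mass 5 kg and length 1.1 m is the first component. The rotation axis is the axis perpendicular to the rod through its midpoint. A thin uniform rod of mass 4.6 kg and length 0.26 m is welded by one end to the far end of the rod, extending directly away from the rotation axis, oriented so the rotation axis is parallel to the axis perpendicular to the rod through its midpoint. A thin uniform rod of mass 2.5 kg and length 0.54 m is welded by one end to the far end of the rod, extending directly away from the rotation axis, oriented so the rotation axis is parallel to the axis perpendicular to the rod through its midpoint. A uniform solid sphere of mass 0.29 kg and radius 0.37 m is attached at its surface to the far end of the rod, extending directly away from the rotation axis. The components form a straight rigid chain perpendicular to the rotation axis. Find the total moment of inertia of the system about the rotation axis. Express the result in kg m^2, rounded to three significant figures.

Thin rod: I_cm = (1/12)ML² = (1/12)(5)(1.1)² = 0.50417 kg m^2; axis through the centre, so I = 0.50417 kg m^2.
Thin rod: I_cm = (1/12)ML² = (1/12)(4.6)(0.26)² = 0.025913 kg m^2; centre at d = 0.55 + 0.13 = 0.68 m, so the parallel axis theorem gives I = 0.025913 + (4.6)(0.68)² = 2.153 kg m^2.
Thin rod: I_cm = (1/12)ML² = (1/12)(2.5)(0.54)² = 0.06075 kg m^2; centre at d = 0.55 + 0.13 + 0.13 + 0.27 = 1.08 m, so the parallel axis theorem gives I = 0.06075 + (2.5)(1.08)² = 2.9768 kg m^2.
Solid sphere: I_cm = (2/5)MR² = (2/5)(0.29)(0.37)² = 0.01588 kg m^2; centre at d = 0.55 + 0.13 + 0.13 + 0.27 + 0.27 + 0.37 = 1.72 m, so the parallel axis theorem gives I = 0.01588 + (0.29)(1.72)² = 0.87382 kg m^2.
Total I = 0.50417 + 2.153 + 2.9768 + 0.87382 = 6.5077 kg m^2.

6.51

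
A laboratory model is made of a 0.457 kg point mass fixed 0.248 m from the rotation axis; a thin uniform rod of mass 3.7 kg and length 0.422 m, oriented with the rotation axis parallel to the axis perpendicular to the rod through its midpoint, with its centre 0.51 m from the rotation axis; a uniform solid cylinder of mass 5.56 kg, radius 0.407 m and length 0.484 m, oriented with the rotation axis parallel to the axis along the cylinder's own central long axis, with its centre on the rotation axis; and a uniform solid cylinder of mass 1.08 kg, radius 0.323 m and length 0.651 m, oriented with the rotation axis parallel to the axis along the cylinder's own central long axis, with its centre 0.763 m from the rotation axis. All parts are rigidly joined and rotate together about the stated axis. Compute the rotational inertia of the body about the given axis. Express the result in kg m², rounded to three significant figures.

Point mass: I_cm = 0; centre at d = 0.248 m, so I = I_cm + Md² gives I = 0 + (0.457)(0.248)² = 0.028107 kg m².
Thin rod: I_cm = (1/12)ML² = (1/12)(3.7)(0.422)² = 0.054909 kg m²; centre at d = 0.51 m, so I = I_cm + Md² gives I = 0.054909 + (3.7)(0.51)² = 1.0173 kg m².
Solid cylinder: I_cm = (1/2)MR² = (1/2)(5.56)(0.407)² = 0.4605 kg m²; axis through the centre, so I = 0.4605 kg m².
Solid cylinder: I_cm = (1/2)MR² = (1/2)(1.08)(0.323)² = 0.056338 kg m²; centre at d = 0.763 m, so I = I_cm + Md² gives I = 0.056338 + (1.08)(0.763)² = 0.68508 kg m².
Total I = 0.028107 + 1.0173 + 0.4605 + 0.68508 = 2.191 kg m².

2.19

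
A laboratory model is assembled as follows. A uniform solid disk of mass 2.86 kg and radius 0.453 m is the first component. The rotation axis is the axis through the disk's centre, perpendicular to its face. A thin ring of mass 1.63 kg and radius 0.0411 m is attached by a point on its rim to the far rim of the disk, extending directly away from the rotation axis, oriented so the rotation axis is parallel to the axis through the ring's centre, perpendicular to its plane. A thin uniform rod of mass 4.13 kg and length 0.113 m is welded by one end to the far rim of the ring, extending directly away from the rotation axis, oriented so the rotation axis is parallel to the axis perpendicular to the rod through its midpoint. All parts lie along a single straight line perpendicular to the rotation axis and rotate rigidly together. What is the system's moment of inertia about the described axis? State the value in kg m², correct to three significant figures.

2.14

Solid disk: I_cm = (1/2)MR² = (1/2)(2.86)(0.453)² = 0.29345 kg m²; axis through the centre, so I = 0.29345 kg m².
Thin ring: I_cm = MR² = (1.63)(0.0411)² = 0.0027534 kg m²; centre at d = 0.453 + 0.0411 = 0.4941 m, so the parallel axis theorem gives I = 0.0027534 + (1.63)(0.4941)² = 0.40069 kg m².
Thin rod: I_cm = (1/12)ML² = (1/12)(4.13)(0.113)² = 0.0043947 kg m²; centre at d = 0.453 + 0.0411 + 0.0411 + 0.0565 = 0.5917 m, so the parallel axis theorem gives I = 0.0043947 + (4.13)(0.5917)² = 1.4503 kg m².
Total I = 0.29345 + 0.40069 + 1.4503 = 2.1445 kg m².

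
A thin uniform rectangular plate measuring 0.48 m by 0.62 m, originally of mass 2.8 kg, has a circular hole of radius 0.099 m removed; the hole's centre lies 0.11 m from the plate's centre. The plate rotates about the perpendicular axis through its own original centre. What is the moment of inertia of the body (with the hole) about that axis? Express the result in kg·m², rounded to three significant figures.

0.139

Unpierced body about its centre: I₀ = (1/12)M(a²+b²) = (1/12)(2.8)[(0.48)² + (0.62)²] = 0.14345 kg·m².
The removed disk has mass m = M·πr²/(ab) = (2.8)·π(0.099)²/(0.48·0.62) = 0.2897 kg (same uniform areal density).
Its moment of inertia about the rotation axis (parallel-axis theorem): I_hole = (1/2)mr² + md² = (1/2)(0.2897)(0.099)² + (0.2897)(0.11)² = 0.004925 kg·m².
Treating the hole as negative mass, I = I₀ − I_hole = 0.14345 − 0.004925 = 0.13853 kg·m².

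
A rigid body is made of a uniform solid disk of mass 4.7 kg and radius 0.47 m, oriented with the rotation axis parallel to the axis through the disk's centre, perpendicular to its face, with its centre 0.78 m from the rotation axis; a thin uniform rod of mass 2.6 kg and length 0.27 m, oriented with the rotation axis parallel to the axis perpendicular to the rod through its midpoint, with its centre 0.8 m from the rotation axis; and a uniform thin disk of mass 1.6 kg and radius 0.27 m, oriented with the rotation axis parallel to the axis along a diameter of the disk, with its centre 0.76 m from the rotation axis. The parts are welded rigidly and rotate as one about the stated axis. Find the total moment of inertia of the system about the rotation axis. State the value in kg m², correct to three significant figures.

6.01

Solid disk: I_cm = (1/2)MR² = (1/2)(4.7)(0.47)² = 0.51911 kg m²; centre at d = 0.78 m, so I = I_cm + Md² gives I = 0.51911 + (4.7)(0.78)² = 3.3786 kg m².
Thin rod: I_cm = (1/12)ML² = (1/12)(2.6)(0.27)² = 0.015795 kg m²; centre at d = 0.8 m, so I = I_cm + Md² gives I = 0.015795 + (2.6)(0.8)² = 1.6798 kg m².
Thin disk: I_cm = (1/4)MR² = (1/4)(1.6)(0.27)² = 0.02916 kg m²; centre at d = 0.76 m, so I = I_cm + Md² gives I = 0.02916 + (1.6)(0.76)² = 0.95332 kg m².
Total I = 3.3786 + 1.6798 + 0.95332 = 6.0117 kg m².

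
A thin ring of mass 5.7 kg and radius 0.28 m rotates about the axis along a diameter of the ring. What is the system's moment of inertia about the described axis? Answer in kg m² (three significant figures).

0.223

I_cm = (1/2)MR² = (1/2)(5.7)(0.28)² = 0.22344 kg m²; axis through the centre, so I = 0.22344 kg m².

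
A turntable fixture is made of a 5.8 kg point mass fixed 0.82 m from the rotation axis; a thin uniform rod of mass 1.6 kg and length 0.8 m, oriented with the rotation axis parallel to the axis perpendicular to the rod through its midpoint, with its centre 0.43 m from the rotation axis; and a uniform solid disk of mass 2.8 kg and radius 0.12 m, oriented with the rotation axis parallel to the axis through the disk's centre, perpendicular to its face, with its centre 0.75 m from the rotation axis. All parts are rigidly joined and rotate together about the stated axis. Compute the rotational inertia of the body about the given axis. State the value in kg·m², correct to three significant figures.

Point mass: I_cm = 0; centre at d = 0.82 m, so the parallel axis theorem gives I = 0 + (5.8)(0.82)² = 3.8999 kg·m².
Thin rod: I_cm = (1/12)ML² = (1/12)(1.6)(0.8)² = 0.085333 kg·m²; centre at d = 0.43 m, so the parallel axis theorem gives I = 0.085333 + (1.6)(0.43)² = 0.38117 kg·m².
Solid disk: I_cm = (1/2)MR² = (1/2)(2.8)(0.12)² = 0.02016 kg·m²; centre at d = 0.75 m, so the parallel axis theorem gives I = 0.02016 + (2.8)(0.75)² = 1.5952 kg·m².
Total I = 3.8999 + 0.38117 + 1.5952 = 5.8763 kg·m².

5.88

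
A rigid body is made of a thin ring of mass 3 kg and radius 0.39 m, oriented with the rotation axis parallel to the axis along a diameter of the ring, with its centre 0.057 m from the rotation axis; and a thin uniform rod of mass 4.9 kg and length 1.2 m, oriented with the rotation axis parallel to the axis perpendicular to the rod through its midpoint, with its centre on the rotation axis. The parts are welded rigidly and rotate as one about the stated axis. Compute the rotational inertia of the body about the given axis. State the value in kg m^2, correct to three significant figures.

0.826

Thin ring: I_cm = (1/2)MR² = (1/2)(3)(0.39)² = 0.22815 kg m^2; centre at d = 0.057 m, so I = I_cm + Md² gives I = 0.22815 + (3)(0.057)² = 0.2379 kg m^2.
Thin rod: I_cm = (1/12)ML² = (1/12)(4.9)(1.2)² = 0.588 kg m^2; axis through the centre, so I = 0.588 kg m^2.
Total I = 0.2379 + 0.588 = 0.8259 kg m^2.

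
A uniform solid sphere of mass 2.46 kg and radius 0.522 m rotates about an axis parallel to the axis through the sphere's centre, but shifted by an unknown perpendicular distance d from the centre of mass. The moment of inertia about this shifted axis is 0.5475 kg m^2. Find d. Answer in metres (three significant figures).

0.337

About the centre-of-mass axis, I_cm = (2/5)MR² = (2/5)(2.46)(0.522)² = 0.26812 kg m^2.
Parallel axis theorem: I = I_cm + Md², so Md² = 0.5475 − 0.26812 = 0.27938 kg m^2.
d = √(0.27938 / 2.46) = 0.337 m.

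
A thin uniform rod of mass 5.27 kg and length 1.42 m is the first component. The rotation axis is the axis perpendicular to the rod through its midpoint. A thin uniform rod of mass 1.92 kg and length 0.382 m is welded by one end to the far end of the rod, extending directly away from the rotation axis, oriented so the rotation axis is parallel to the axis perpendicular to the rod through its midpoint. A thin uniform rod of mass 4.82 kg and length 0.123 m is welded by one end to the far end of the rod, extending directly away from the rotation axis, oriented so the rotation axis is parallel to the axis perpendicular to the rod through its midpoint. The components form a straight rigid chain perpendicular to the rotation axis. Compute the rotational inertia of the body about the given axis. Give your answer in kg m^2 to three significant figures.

8.89

Thin rod: I_cm = (1/12)ML² = (1/12)(5.27)(1.42)² = 0.88554 kg m^2; axis through the centre, so I = 0.88554 kg m^2.
Thin rod: I_cm = (1/12)ML² = (1/12)(1.92)(0.382)² = 0.023348 kg m^2; centre at d = 0.71 + 0.191 = 0.901 m, so I = I_cm + Md² gives I = 0.023348 + (1.92)(0.901)² = 1.582 kg m^2.
Thin rod: I_cm = (1/12)ML² = (1/12)(4.82)(0.123)² = 0.0060768 kg m^2; centre at d = 0.71 + 0.191 + 0.191 + 0.0615 = 1.1535 m, so I = I_cm + Md² gives I = 0.0060768 + (4.82)(1.1535)² = 6.4194 kg m^2.
Total I = 0.88554 + 1.582 + 6.4194 = 8.8869 kg m^2.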